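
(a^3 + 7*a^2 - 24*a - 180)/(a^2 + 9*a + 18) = (a^2 + a - 30)/(a + 3)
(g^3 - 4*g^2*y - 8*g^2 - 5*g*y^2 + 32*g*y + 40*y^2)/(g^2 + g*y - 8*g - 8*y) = g - 5*y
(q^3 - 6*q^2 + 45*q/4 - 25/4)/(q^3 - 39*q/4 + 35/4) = (2*q - 5)/(2*q + 7)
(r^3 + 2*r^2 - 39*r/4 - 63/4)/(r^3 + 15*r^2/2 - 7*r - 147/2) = (r + 3/2)/(r + 7)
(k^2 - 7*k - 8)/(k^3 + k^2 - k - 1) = (k - 8)/(k^2 - 1)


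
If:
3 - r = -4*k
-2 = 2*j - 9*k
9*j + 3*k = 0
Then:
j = -2/29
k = 6/29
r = 111/29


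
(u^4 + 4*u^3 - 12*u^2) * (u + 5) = u^5 + 9*u^4 + 8*u^3 - 60*u^2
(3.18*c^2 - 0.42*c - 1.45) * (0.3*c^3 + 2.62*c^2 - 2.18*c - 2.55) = 0.954*c^5 + 8.2056*c^4 - 8.4678*c^3 - 10.9924*c^2 + 4.232*c + 3.6975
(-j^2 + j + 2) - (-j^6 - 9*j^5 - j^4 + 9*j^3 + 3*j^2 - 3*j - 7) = j^6 + 9*j^5 + j^4 - 9*j^3 - 4*j^2 + 4*j + 9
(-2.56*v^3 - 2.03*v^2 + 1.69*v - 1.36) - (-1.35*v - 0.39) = -2.56*v^3 - 2.03*v^2 + 3.04*v - 0.97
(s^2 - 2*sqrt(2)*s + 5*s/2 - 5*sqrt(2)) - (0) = s^2 - 2*sqrt(2)*s + 5*s/2 - 5*sqrt(2)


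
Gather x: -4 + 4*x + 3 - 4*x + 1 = 0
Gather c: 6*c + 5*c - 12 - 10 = 11*c - 22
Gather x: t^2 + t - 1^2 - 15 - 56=t^2 + t - 72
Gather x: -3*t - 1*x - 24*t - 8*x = -27*t - 9*x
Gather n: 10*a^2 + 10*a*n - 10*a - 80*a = 10*a^2 + 10*a*n - 90*a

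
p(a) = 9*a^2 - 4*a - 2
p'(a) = 18*a - 4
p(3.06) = 70.03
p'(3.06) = 51.08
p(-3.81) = 143.88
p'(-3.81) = -72.58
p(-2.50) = 64.25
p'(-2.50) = -49.00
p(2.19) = 32.40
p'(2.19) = 35.42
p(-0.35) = 0.50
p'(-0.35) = -10.30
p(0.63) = -0.95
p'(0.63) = 7.34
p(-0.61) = 3.79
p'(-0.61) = -14.98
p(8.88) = 672.17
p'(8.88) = 155.84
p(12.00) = 1246.00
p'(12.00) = 212.00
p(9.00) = 691.00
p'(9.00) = 158.00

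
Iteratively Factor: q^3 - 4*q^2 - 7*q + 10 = (q - 5)*(q^2 + q - 2) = (q - 5)*(q - 1)*(q + 2)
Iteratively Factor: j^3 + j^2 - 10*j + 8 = (j + 4)*(j^2 - 3*j + 2) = (j - 1)*(j + 4)*(j - 2)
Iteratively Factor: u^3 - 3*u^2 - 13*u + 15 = (u - 5)*(u^2 + 2*u - 3) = (u - 5)*(u + 3)*(u - 1)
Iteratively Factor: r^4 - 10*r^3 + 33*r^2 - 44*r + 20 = (r - 2)*(r^3 - 8*r^2 + 17*r - 10) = (r - 2)^2*(r^2 - 6*r + 5) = (r - 5)*(r - 2)^2*(r - 1)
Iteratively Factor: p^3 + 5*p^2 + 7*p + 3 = (p + 3)*(p^2 + 2*p + 1) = (p + 1)*(p + 3)*(p + 1)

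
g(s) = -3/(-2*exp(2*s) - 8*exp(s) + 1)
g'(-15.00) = 0.00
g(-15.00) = -3.00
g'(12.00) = 0.00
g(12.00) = 0.00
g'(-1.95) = -114.56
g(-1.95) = 16.79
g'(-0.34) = -0.71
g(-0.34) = 0.53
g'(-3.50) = -1.29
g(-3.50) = -3.97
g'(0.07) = -0.41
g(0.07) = 0.30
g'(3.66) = -0.00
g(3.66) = 0.00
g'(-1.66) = -14.19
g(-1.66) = 5.06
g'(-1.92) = -81.06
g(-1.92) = 13.90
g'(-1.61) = -11.44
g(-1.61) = 4.42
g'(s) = -3*(4*exp(2*s) + 8*exp(s))/(-2*exp(2*s) - 8*exp(s) + 1)^2 = 12*(-exp(s) - 2)*exp(s)/(2*exp(2*s) + 8*exp(s) - 1)^2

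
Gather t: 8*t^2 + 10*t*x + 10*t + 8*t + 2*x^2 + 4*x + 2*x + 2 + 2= 8*t^2 + t*(10*x + 18) + 2*x^2 + 6*x + 4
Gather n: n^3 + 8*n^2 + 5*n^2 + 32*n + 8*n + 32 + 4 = n^3 + 13*n^2 + 40*n + 36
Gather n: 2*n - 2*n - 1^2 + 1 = 0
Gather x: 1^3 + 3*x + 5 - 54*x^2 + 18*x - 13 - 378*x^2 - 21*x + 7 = -432*x^2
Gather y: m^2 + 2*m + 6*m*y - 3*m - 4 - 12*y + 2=m^2 - m + y*(6*m - 12) - 2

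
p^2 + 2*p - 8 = (p - 2)*(p + 4)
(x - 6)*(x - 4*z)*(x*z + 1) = x^3*z - 4*x^2*z^2 - 6*x^2*z + x^2 + 24*x*z^2 - 4*x*z - 6*x + 24*z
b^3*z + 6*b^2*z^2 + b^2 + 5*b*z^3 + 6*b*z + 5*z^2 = (b + z)*(b + 5*z)*(b*z + 1)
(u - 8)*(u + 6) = u^2 - 2*u - 48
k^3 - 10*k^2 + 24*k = k*(k - 6)*(k - 4)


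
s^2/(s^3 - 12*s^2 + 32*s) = s/(s^2 - 12*s + 32)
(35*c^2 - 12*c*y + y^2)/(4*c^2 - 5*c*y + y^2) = (35*c^2 - 12*c*y + y^2)/(4*c^2 - 5*c*y + y^2)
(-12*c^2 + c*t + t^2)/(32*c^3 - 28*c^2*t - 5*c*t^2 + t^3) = (-3*c + t)/(8*c^2 - 9*c*t + t^2)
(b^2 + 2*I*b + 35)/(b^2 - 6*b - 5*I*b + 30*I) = (b + 7*I)/(b - 6)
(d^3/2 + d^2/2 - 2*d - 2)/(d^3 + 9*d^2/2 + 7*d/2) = (d^2 - 4)/(d*(2*d + 7))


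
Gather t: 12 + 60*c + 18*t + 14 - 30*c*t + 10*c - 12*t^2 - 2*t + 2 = 70*c - 12*t^2 + t*(16 - 30*c) + 28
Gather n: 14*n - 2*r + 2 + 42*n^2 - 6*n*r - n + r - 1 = 42*n^2 + n*(13 - 6*r) - r + 1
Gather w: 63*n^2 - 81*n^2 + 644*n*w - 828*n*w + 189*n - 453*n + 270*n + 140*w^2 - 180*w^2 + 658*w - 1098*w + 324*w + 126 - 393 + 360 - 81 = -18*n^2 + 6*n - 40*w^2 + w*(-184*n - 116) + 12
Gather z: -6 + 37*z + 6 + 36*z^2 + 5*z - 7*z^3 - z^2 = -7*z^3 + 35*z^2 + 42*z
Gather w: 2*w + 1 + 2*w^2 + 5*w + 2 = 2*w^2 + 7*w + 3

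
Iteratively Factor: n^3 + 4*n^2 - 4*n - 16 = (n + 2)*(n^2 + 2*n - 8) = (n - 2)*(n + 2)*(n + 4)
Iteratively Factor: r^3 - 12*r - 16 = (r - 4)*(r^2 + 4*r + 4) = (r - 4)*(r + 2)*(r + 2)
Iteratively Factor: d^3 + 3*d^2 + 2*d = (d)*(d^2 + 3*d + 2) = d*(d + 1)*(d + 2)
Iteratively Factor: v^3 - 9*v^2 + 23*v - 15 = (v - 5)*(v^2 - 4*v + 3) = (v - 5)*(v - 1)*(v - 3)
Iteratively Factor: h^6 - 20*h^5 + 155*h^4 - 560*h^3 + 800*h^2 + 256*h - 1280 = (h - 4)*(h^5 - 16*h^4 + 91*h^3 - 196*h^2 + 16*h + 320) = (h - 4)^2*(h^4 - 12*h^3 + 43*h^2 - 24*h - 80) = (h - 5)*(h - 4)^2*(h^3 - 7*h^2 + 8*h + 16) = (h - 5)*(h - 4)^2*(h + 1)*(h^2 - 8*h + 16) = (h - 5)*(h - 4)^3*(h + 1)*(h - 4)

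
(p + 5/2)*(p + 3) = p^2 + 11*p/2 + 15/2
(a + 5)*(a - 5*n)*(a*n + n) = a^3*n - 5*a^2*n^2 + 6*a^2*n - 30*a*n^2 + 5*a*n - 25*n^2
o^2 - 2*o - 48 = (o - 8)*(o + 6)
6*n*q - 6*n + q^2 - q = (6*n + q)*(q - 1)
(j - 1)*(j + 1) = j^2 - 1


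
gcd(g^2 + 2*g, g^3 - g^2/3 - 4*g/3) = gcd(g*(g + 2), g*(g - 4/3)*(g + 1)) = g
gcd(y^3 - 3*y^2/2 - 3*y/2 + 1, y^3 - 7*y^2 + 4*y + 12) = y^2 - y - 2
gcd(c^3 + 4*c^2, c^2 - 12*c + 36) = 1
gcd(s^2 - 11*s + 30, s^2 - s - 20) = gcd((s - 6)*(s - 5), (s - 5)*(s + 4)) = s - 5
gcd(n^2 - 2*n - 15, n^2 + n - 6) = n + 3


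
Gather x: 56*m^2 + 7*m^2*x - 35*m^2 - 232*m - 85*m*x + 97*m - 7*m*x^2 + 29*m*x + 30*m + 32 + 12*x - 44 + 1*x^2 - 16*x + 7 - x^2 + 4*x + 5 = 21*m^2 - 7*m*x^2 - 105*m + x*(7*m^2 - 56*m)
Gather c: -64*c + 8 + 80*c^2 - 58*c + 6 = 80*c^2 - 122*c + 14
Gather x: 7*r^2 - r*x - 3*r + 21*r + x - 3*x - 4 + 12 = 7*r^2 + 18*r + x*(-r - 2) + 8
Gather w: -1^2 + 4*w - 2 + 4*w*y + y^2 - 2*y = w*(4*y + 4) + y^2 - 2*y - 3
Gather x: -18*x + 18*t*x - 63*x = x*(18*t - 81)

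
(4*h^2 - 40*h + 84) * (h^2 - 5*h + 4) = 4*h^4 - 60*h^3 + 300*h^2 - 580*h + 336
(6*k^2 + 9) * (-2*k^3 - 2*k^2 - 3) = -12*k^5 - 12*k^4 - 18*k^3 - 36*k^2 - 27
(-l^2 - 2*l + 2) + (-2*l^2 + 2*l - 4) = -3*l^2 - 2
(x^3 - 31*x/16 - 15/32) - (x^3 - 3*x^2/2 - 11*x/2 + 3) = 3*x^2/2 + 57*x/16 - 111/32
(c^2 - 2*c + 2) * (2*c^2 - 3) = 2*c^4 - 4*c^3 + c^2 + 6*c - 6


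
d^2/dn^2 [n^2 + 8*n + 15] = 2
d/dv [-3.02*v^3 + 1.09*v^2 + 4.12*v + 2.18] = -9.06*v^2 + 2.18*v + 4.12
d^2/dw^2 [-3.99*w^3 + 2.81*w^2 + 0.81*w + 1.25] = 5.62 - 23.94*w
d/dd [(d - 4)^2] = 2*d - 8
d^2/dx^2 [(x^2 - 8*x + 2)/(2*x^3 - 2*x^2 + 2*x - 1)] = 2*(4*x^6 - 96*x^5 + 132*x^4 - 46*x^3 - 54*x^2 + 36*x - 11)/(8*x^9 - 24*x^8 + 48*x^7 - 68*x^6 + 72*x^5 - 60*x^4 + 38*x^3 - 18*x^2 + 6*x - 1)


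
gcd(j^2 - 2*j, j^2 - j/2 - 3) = j - 2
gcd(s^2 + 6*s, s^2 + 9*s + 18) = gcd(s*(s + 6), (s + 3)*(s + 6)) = s + 6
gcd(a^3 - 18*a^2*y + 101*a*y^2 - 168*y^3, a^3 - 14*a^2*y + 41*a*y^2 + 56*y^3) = a^2 - 15*a*y + 56*y^2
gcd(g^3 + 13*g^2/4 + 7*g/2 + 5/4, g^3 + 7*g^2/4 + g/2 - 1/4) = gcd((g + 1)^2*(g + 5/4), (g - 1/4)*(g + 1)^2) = g^2 + 2*g + 1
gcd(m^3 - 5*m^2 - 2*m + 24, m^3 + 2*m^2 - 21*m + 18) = m - 3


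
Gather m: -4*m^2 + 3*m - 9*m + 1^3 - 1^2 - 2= -4*m^2 - 6*m - 2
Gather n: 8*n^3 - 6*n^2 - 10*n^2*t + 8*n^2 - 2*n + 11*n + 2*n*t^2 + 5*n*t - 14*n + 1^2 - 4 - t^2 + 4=8*n^3 + n^2*(2 - 10*t) + n*(2*t^2 + 5*t - 5) - t^2 + 1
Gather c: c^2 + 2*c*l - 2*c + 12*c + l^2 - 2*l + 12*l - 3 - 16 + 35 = c^2 + c*(2*l + 10) + l^2 + 10*l + 16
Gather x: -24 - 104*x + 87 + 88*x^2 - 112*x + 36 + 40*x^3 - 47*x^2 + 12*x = 40*x^3 + 41*x^2 - 204*x + 99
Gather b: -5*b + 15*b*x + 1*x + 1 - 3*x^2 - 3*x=b*(15*x - 5) - 3*x^2 - 2*x + 1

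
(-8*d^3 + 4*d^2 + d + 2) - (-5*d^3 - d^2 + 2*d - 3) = -3*d^3 + 5*d^2 - d + 5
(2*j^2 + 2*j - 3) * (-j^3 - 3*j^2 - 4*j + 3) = -2*j^5 - 8*j^4 - 11*j^3 + 7*j^2 + 18*j - 9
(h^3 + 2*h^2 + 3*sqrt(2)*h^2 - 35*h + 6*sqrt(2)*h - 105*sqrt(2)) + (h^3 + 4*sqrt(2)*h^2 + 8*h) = 2*h^3 + 2*h^2 + 7*sqrt(2)*h^2 - 27*h + 6*sqrt(2)*h - 105*sqrt(2)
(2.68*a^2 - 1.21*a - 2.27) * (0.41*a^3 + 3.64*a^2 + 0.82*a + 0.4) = 1.0988*a^5 + 9.2591*a^4 - 3.1375*a^3 - 8.183*a^2 - 2.3454*a - 0.908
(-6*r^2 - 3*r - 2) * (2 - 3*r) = 18*r^3 - 3*r^2 - 4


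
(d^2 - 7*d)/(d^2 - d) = (d - 7)/(d - 1)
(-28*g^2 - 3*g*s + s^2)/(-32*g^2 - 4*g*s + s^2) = (-7*g + s)/(-8*g + s)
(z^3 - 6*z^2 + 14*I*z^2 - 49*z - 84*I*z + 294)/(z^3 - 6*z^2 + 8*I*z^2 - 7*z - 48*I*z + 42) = (z + 7*I)/(z + I)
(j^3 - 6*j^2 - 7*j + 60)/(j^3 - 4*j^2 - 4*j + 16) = (j^2 - 2*j - 15)/(j^2 - 4)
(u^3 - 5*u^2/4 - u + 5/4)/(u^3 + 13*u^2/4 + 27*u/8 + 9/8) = 2*(4*u^2 - 9*u + 5)/(8*u^2 + 18*u + 9)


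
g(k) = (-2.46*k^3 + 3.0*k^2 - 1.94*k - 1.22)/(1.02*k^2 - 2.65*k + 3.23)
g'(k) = (2.65 - 2.04*k)*(-2.46*k^3 + 3.0*k^2 - 1.94*k - 1.22)/(1.02*k^2 - 2.65*k + 3.23)^2 + (-7.38*k^2 + 6.0*k - 1.94)/(1.02*k^2 - 2.65*k + 3.23) = (-2.5092*k^4 + 13.038*k^3 - 29.8086*k^2 + 21.8688*k - 9.4992)/(1.0404*k^4 - 5.406*k^3 + 13.6117*k^2 - 17.119*k + 10.4329)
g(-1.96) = 2.64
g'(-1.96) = -1.98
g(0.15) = -0.51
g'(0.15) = -0.84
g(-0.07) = -0.31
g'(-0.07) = -0.96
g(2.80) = -9.75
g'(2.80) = -3.45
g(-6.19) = 12.08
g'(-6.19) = -2.34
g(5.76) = -17.56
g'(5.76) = -2.40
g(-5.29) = 9.98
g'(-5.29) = -2.32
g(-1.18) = 1.19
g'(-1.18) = -1.70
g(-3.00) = 4.81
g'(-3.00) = -2.17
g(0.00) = -0.38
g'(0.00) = -0.91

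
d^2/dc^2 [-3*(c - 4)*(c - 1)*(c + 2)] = 18 - 18*c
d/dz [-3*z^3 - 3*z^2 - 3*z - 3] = -9*z^2 - 6*z - 3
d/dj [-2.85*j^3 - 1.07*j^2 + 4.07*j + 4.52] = -8.55*j^2 - 2.14*j + 4.07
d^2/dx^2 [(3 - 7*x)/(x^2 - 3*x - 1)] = 2*((2*x - 3)^2*(7*x - 3) + 3*(7*x - 8)*(-x^2 + 3*x + 1))/(-x^2 + 3*x + 1)^3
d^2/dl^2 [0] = 0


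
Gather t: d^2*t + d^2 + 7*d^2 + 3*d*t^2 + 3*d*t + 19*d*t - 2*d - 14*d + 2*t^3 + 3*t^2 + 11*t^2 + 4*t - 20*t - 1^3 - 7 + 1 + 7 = 8*d^2 - 16*d + 2*t^3 + t^2*(3*d + 14) + t*(d^2 + 22*d - 16)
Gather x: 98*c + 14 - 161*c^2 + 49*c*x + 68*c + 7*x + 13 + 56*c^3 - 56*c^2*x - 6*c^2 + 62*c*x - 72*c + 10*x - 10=56*c^3 - 167*c^2 + 94*c + x*(-56*c^2 + 111*c + 17) + 17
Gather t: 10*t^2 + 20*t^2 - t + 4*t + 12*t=30*t^2 + 15*t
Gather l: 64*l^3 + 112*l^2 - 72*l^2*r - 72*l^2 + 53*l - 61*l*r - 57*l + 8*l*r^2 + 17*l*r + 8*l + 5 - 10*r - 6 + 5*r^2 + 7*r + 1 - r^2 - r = 64*l^3 + l^2*(40 - 72*r) + l*(8*r^2 - 44*r + 4) + 4*r^2 - 4*r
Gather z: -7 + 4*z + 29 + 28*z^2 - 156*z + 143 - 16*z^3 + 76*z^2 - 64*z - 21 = -16*z^3 + 104*z^2 - 216*z + 144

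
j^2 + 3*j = j*(j + 3)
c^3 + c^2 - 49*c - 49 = (c - 7)*(c + 1)*(c + 7)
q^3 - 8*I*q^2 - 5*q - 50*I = (q - 5*I)^2*(q + 2*I)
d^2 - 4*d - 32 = (d - 8)*(d + 4)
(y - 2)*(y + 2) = y^2 - 4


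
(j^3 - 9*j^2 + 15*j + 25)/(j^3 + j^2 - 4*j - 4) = (j^2 - 10*j + 25)/(j^2 - 4)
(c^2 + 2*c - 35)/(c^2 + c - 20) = (c^2 + 2*c - 35)/(c^2 + c - 20)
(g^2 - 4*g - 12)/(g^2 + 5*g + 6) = (g - 6)/(g + 3)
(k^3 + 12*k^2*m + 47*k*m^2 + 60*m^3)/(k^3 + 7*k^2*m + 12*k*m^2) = (k + 5*m)/k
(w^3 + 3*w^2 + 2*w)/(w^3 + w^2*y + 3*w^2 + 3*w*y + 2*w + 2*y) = w/(w + y)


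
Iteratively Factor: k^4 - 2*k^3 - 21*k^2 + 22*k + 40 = (k - 2)*(k^3 - 21*k - 20) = (k - 2)*(k + 4)*(k^2 - 4*k - 5) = (k - 5)*(k - 2)*(k + 4)*(k + 1)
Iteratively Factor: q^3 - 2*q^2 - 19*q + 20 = (q + 4)*(q^2 - 6*q + 5) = (q - 5)*(q + 4)*(q - 1)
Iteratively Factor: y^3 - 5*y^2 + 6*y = (y - 2)*(y^2 - 3*y) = (y - 3)*(y - 2)*(y)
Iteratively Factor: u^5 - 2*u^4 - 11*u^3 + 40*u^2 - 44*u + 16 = (u + 4)*(u^4 - 6*u^3 + 13*u^2 - 12*u + 4) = (u - 2)*(u + 4)*(u^3 - 4*u^2 + 5*u - 2) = (u - 2)^2*(u + 4)*(u^2 - 2*u + 1) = (u - 2)^2*(u - 1)*(u + 4)*(u - 1)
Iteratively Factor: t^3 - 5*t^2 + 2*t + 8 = (t - 2)*(t^2 - 3*t - 4) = (t - 4)*(t - 2)*(t + 1)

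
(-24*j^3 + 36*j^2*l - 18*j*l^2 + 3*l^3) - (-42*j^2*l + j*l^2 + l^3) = -24*j^3 + 78*j^2*l - 19*j*l^2 + 2*l^3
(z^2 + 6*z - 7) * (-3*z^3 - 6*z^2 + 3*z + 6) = -3*z^5 - 24*z^4 - 12*z^3 + 66*z^2 + 15*z - 42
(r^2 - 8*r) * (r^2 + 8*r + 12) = r^4 - 52*r^2 - 96*r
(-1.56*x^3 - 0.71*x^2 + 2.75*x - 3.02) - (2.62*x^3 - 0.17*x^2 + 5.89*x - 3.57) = -4.18*x^3 - 0.54*x^2 - 3.14*x + 0.55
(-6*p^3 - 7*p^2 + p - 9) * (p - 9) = -6*p^4 + 47*p^3 + 64*p^2 - 18*p + 81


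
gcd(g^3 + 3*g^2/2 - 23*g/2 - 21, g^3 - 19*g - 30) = g^2 + 5*g + 6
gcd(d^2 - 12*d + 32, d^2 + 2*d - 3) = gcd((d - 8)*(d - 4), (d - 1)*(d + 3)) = 1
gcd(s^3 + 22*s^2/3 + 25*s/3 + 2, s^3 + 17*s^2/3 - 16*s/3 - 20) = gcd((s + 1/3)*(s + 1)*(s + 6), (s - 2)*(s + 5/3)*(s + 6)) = s + 6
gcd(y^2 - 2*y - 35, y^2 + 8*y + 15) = y + 5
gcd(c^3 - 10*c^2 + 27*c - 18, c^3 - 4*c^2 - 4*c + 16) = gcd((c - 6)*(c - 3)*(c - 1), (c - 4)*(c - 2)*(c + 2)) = 1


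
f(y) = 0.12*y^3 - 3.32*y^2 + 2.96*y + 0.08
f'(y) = 0.36*y^2 - 6.64*y + 2.96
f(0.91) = 0.11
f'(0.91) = -2.78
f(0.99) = -0.13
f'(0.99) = -3.26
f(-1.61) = -13.79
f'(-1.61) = 14.58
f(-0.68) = -3.51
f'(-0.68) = 7.64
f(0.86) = 0.25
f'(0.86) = -2.48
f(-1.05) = -6.83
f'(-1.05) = 10.33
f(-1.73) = -15.60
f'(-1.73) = 15.52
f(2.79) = -14.90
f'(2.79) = -12.76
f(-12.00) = -720.88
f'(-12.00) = 134.48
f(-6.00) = -163.12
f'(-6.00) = 55.76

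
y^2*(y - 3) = y^3 - 3*y^2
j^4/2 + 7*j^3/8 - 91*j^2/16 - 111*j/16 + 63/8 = (j/2 + 1)*(j - 3)*(j - 3/4)*(j + 7/2)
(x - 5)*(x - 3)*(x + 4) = x^3 - 4*x^2 - 17*x + 60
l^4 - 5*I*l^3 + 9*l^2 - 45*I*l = l*(l - 5*I)*(l - 3*I)*(l + 3*I)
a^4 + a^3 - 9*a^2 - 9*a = a*(a - 3)*(a + 1)*(a + 3)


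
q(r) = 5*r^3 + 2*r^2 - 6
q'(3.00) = 147.00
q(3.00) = 147.00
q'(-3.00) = 123.00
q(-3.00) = -123.00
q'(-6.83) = 672.41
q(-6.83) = -1505.76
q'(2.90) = 137.75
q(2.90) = 132.76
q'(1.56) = 42.74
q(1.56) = 17.85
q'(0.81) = 13.08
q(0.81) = -2.03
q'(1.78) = 54.65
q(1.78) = 28.54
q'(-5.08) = 366.78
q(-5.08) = -609.87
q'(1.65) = 47.44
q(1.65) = 21.91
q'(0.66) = 9.17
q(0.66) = -3.69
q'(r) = 15*r^2 + 4*r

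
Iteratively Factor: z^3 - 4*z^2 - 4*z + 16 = (z + 2)*(z^2 - 6*z + 8) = (z - 4)*(z + 2)*(z - 2)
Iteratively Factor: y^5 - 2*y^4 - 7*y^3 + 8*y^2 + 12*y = (y + 2)*(y^4 - 4*y^3 + y^2 + 6*y) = (y - 2)*(y + 2)*(y^3 - 2*y^2 - 3*y) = (y - 2)*(y + 1)*(y + 2)*(y^2 - 3*y) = y*(y - 2)*(y + 1)*(y + 2)*(y - 3)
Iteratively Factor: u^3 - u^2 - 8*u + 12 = (u + 3)*(u^2 - 4*u + 4) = (u - 2)*(u + 3)*(u - 2)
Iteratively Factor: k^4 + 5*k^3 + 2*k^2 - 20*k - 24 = (k + 3)*(k^3 + 2*k^2 - 4*k - 8) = (k + 2)*(k + 3)*(k^2 - 4) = (k - 2)*(k + 2)*(k + 3)*(k + 2)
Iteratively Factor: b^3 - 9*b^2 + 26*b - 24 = (b - 4)*(b^2 - 5*b + 6) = (b - 4)*(b - 3)*(b - 2)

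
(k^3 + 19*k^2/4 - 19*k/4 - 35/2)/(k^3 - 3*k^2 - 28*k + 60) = (k + 7/4)/(k - 6)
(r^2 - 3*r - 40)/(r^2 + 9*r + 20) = (r - 8)/(r + 4)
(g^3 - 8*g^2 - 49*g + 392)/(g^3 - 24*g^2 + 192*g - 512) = (g^2 - 49)/(g^2 - 16*g + 64)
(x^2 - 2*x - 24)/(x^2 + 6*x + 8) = (x - 6)/(x + 2)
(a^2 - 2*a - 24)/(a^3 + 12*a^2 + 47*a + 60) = (a - 6)/(a^2 + 8*a + 15)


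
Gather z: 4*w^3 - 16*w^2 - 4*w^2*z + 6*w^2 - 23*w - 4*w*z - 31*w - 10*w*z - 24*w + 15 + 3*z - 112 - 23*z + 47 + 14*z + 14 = 4*w^3 - 10*w^2 - 78*w + z*(-4*w^2 - 14*w - 6) - 36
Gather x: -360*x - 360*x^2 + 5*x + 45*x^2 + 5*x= -315*x^2 - 350*x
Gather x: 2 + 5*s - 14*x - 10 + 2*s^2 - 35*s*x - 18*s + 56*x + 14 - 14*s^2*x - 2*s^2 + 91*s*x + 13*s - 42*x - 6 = x*(-14*s^2 + 56*s)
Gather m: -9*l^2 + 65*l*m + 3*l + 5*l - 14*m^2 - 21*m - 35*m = -9*l^2 + 8*l - 14*m^2 + m*(65*l - 56)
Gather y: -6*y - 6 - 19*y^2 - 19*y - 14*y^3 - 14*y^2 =-14*y^3 - 33*y^2 - 25*y - 6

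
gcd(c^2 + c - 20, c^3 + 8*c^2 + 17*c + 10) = c + 5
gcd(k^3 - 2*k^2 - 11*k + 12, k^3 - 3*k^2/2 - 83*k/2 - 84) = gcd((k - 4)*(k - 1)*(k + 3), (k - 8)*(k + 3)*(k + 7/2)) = k + 3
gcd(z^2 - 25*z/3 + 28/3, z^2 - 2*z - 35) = z - 7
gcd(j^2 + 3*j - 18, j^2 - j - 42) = j + 6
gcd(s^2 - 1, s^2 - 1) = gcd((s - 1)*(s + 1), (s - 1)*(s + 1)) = s^2 - 1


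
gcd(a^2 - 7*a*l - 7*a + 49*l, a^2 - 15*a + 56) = a - 7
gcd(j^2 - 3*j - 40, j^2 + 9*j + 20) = j + 5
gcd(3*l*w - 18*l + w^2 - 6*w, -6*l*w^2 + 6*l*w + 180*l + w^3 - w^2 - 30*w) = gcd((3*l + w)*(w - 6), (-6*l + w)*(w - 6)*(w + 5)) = w - 6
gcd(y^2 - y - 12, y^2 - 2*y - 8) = y - 4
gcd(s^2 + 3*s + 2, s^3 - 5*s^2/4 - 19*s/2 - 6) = s + 2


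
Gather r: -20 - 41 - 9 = -70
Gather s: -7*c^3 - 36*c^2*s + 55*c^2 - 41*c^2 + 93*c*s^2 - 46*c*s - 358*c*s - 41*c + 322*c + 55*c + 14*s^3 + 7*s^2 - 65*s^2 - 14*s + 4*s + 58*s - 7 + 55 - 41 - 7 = -7*c^3 + 14*c^2 + 336*c + 14*s^3 + s^2*(93*c - 58) + s*(-36*c^2 - 404*c + 48)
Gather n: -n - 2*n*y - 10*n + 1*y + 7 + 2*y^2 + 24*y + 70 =n*(-2*y - 11) + 2*y^2 + 25*y + 77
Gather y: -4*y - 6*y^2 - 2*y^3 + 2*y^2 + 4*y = -2*y^3 - 4*y^2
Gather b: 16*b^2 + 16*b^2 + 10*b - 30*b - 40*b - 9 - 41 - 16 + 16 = 32*b^2 - 60*b - 50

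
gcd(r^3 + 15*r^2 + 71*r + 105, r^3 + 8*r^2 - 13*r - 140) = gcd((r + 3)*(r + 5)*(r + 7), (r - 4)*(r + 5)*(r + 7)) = r^2 + 12*r + 35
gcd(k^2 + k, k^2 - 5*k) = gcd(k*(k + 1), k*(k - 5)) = k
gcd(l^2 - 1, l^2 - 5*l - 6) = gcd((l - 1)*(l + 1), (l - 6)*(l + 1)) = l + 1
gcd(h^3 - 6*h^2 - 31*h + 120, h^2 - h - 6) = h - 3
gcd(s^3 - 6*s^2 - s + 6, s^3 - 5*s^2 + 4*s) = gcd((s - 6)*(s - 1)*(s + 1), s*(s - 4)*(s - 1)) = s - 1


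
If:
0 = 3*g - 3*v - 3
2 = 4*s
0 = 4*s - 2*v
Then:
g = 2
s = 1/2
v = 1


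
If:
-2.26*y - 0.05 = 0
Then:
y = -0.02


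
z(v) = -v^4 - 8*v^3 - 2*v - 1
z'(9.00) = -4862.00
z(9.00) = -12412.00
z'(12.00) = -10370.00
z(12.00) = -34585.00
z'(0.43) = -6.76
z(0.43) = -2.53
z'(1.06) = -33.73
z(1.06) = -13.91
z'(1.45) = -64.65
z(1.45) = -32.71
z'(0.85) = -21.80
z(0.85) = -8.14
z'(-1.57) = -45.68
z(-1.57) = 27.02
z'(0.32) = -4.59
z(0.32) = -1.91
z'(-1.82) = -57.38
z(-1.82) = 39.90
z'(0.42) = -6.53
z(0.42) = -2.46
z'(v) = -4*v^3 - 24*v^2 - 2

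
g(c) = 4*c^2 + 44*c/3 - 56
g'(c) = 8*c + 44/3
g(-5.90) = -3.29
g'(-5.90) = -32.53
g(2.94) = 21.69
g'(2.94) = 38.19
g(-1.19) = -67.79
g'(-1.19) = 5.15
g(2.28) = -1.77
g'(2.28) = 32.91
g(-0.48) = -62.12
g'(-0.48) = 10.83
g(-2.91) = -64.81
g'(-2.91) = -8.61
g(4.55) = 93.54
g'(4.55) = 51.07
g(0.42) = -49.13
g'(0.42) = 18.03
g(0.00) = -56.00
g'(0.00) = 14.67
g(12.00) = 696.00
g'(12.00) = 110.67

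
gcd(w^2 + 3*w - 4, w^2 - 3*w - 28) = w + 4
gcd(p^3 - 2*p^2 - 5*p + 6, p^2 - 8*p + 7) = p - 1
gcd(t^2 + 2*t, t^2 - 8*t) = t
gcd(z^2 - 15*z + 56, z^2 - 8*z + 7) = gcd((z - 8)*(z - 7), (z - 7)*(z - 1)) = z - 7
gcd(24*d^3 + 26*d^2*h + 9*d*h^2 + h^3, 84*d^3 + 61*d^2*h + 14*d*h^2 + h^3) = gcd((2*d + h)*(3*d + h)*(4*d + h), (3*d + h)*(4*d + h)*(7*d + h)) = 12*d^2 + 7*d*h + h^2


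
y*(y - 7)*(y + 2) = y^3 - 5*y^2 - 14*y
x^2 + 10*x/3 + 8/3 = (x + 4/3)*(x + 2)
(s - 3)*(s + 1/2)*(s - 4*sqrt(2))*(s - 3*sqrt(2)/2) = s^4 - 11*sqrt(2)*s^3/2 - 5*s^3/2 + 21*s^2/2 + 55*sqrt(2)*s^2/4 - 30*s + 33*sqrt(2)*s/4 - 18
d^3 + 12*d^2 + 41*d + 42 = (d + 2)*(d + 3)*(d + 7)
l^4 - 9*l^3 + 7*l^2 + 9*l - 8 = (l - 8)*(l - 1)^2*(l + 1)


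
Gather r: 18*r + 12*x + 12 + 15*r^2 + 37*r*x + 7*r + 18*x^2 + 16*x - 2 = 15*r^2 + r*(37*x + 25) + 18*x^2 + 28*x + 10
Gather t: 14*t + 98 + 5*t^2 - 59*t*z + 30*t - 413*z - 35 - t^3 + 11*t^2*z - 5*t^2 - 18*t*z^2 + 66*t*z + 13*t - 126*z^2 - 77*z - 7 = -t^3 + 11*t^2*z + t*(-18*z^2 + 7*z + 57) - 126*z^2 - 490*z + 56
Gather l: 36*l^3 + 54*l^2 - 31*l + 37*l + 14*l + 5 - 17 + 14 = 36*l^3 + 54*l^2 + 20*l + 2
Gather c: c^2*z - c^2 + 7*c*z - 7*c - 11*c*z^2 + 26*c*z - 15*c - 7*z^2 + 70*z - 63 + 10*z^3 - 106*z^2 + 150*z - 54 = c^2*(z - 1) + c*(-11*z^2 + 33*z - 22) + 10*z^3 - 113*z^2 + 220*z - 117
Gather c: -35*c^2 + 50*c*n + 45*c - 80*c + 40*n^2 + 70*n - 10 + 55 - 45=-35*c^2 + c*(50*n - 35) + 40*n^2 + 70*n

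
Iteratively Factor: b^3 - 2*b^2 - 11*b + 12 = (b - 4)*(b^2 + 2*b - 3) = (b - 4)*(b - 1)*(b + 3)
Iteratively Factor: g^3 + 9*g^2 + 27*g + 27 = (g + 3)*(g^2 + 6*g + 9) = (g + 3)^2*(g + 3)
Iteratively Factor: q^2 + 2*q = (q + 2)*(q)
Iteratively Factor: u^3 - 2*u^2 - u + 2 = (u - 1)*(u^2 - u - 2) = (u - 1)*(u + 1)*(u - 2)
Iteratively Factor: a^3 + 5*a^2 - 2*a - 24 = (a + 3)*(a^2 + 2*a - 8) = (a + 3)*(a + 4)*(a - 2)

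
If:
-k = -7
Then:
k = 7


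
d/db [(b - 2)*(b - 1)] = 2*b - 3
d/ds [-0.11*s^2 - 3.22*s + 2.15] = -0.22*s - 3.22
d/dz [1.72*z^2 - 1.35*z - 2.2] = 3.44*z - 1.35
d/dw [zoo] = 0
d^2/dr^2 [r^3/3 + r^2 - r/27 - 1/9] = 2*r + 2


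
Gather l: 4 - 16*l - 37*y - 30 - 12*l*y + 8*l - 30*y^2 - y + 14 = l*(-12*y - 8) - 30*y^2 - 38*y - 12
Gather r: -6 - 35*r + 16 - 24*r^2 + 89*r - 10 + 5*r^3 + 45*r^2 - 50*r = 5*r^3 + 21*r^2 + 4*r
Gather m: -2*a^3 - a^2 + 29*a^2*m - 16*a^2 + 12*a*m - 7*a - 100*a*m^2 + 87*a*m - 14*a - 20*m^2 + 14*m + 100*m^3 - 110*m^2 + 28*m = -2*a^3 - 17*a^2 - 21*a + 100*m^3 + m^2*(-100*a - 130) + m*(29*a^2 + 99*a + 42)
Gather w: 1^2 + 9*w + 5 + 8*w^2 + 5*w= 8*w^2 + 14*w + 6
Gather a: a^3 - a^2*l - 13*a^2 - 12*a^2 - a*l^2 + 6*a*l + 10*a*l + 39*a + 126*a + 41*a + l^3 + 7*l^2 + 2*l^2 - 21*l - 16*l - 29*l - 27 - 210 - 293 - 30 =a^3 + a^2*(-l - 25) + a*(-l^2 + 16*l + 206) + l^3 + 9*l^2 - 66*l - 560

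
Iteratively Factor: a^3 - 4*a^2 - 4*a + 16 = (a - 2)*(a^2 - 2*a - 8) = (a - 2)*(a + 2)*(a - 4)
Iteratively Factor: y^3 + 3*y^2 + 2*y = (y + 2)*(y^2 + y) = y*(y + 2)*(y + 1)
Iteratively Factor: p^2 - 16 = (p + 4)*(p - 4)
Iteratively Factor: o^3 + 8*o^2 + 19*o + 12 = (o + 1)*(o^2 + 7*o + 12) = (o + 1)*(o + 4)*(o + 3)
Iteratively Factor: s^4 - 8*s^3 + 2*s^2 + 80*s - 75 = (s - 1)*(s^3 - 7*s^2 - 5*s + 75) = (s - 5)*(s - 1)*(s^2 - 2*s - 15) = (s - 5)^2*(s - 1)*(s + 3)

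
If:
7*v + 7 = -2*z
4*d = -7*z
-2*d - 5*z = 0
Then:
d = 0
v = -1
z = 0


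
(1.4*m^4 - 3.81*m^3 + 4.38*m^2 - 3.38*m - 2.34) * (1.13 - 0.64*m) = -0.896*m^5 + 4.0204*m^4 - 7.1085*m^3 + 7.1126*m^2 - 2.3218*m - 2.6442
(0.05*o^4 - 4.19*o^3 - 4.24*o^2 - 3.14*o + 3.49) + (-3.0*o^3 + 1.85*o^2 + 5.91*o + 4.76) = 0.05*o^4 - 7.19*o^3 - 2.39*o^2 + 2.77*o + 8.25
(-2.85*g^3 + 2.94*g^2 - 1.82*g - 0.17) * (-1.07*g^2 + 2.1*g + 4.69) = 3.0495*g^5 - 9.1308*g^4 - 5.2451*g^3 + 10.1485*g^2 - 8.8928*g - 0.7973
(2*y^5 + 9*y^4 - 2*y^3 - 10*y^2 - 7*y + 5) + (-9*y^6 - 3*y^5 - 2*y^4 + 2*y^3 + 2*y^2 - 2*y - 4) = -9*y^6 - y^5 + 7*y^4 - 8*y^2 - 9*y + 1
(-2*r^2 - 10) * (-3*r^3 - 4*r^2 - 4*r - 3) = 6*r^5 + 8*r^4 + 38*r^3 + 46*r^2 + 40*r + 30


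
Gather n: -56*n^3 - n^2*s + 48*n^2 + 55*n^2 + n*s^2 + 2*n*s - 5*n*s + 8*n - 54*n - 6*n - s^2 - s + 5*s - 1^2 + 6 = -56*n^3 + n^2*(103 - s) + n*(s^2 - 3*s - 52) - s^2 + 4*s + 5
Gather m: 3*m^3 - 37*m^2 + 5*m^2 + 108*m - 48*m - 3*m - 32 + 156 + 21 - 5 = 3*m^3 - 32*m^2 + 57*m + 140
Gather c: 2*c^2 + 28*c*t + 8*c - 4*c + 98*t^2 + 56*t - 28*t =2*c^2 + c*(28*t + 4) + 98*t^2 + 28*t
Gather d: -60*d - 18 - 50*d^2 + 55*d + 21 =-50*d^2 - 5*d + 3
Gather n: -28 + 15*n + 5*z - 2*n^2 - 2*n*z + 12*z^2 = -2*n^2 + n*(15 - 2*z) + 12*z^2 + 5*z - 28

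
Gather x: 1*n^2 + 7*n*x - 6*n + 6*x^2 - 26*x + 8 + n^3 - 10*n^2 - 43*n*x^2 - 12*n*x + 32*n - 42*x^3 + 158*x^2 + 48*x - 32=n^3 - 9*n^2 + 26*n - 42*x^3 + x^2*(164 - 43*n) + x*(22 - 5*n) - 24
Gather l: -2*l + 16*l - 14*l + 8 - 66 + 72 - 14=0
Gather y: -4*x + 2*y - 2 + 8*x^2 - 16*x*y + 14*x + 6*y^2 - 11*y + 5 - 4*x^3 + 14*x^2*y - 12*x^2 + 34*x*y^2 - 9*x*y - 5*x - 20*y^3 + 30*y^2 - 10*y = -4*x^3 - 4*x^2 + 5*x - 20*y^3 + y^2*(34*x + 36) + y*(14*x^2 - 25*x - 19) + 3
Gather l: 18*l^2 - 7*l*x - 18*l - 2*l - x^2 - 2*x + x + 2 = 18*l^2 + l*(-7*x - 20) - x^2 - x + 2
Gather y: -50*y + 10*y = -40*y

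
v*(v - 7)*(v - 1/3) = v^3 - 22*v^2/3 + 7*v/3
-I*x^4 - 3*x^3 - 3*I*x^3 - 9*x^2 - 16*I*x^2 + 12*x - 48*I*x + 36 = (x + 3)*(x - 6*I)*(x + 2*I)*(-I*x + 1)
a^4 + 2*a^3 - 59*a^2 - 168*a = a*(a - 8)*(a + 3)*(a + 7)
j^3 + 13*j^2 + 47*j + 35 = (j + 1)*(j + 5)*(j + 7)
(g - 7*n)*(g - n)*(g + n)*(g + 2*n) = g^4 - 5*g^3*n - 15*g^2*n^2 + 5*g*n^3 + 14*n^4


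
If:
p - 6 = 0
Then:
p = 6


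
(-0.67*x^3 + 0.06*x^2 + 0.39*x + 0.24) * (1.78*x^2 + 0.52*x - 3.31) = -1.1926*x^5 - 0.2416*x^4 + 2.9431*x^3 + 0.4314*x^2 - 1.1661*x - 0.7944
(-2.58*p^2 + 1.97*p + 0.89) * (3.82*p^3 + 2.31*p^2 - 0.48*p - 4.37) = -9.8556*p^5 + 1.5656*p^4 + 9.1889*p^3 + 12.3849*p^2 - 9.0361*p - 3.8893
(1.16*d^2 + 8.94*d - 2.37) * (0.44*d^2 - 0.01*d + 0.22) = 0.5104*d^4 + 3.922*d^3 - 0.877*d^2 + 1.9905*d - 0.5214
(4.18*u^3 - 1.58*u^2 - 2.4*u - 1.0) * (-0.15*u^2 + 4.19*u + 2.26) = -0.627*u^5 + 17.7512*u^4 + 3.1866*u^3 - 13.4768*u^2 - 9.614*u - 2.26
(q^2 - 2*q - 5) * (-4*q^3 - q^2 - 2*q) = -4*q^5 + 7*q^4 + 20*q^3 + 9*q^2 + 10*q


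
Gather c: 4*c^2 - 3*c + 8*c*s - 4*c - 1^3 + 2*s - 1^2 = 4*c^2 + c*(8*s - 7) + 2*s - 2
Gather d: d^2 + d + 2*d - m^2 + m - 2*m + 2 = d^2 + 3*d - m^2 - m + 2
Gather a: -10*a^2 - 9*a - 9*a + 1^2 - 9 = -10*a^2 - 18*a - 8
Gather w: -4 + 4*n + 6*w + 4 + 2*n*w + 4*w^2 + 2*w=4*n + 4*w^2 + w*(2*n + 8)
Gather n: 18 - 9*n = 18 - 9*n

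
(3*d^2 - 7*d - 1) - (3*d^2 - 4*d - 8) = 7 - 3*d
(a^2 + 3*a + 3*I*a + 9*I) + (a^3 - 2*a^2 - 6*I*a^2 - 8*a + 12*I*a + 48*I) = a^3 - a^2 - 6*I*a^2 - 5*a + 15*I*a + 57*I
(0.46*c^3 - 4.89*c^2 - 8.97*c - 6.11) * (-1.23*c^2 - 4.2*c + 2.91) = -0.5658*c^5 + 4.0827*c^4 + 32.9097*c^3 + 30.9594*c^2 - 0.4407*c - 17.7801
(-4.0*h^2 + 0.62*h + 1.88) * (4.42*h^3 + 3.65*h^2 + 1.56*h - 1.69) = -17.68*h^5 - 11.8596*h^4 + 4.3326*h^3 + 14.5892*h^2 + 1.885*h - 3.1772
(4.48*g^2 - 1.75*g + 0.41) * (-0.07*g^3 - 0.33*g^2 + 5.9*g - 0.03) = -0.3136*g^5 - 1.3559*g^4 + 26.9808*g^3 - 10.5947*g^2 + 2.4715*g - 0.0123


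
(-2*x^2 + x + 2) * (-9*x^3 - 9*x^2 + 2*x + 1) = 18*x^5 + 9*x^4 - 31*x^3 - 18*x^2 + 5*x + 2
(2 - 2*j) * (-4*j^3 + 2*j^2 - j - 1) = 8*j^4 - 12*j^3 + 6*j^2 - 2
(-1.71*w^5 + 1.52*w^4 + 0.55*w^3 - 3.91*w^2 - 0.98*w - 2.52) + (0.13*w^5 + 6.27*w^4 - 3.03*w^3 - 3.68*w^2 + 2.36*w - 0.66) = -1.58*w^5 + 7.79*w^4 - 2.48*w^3 - 7.59*w^2 + 1.38*w - 3.18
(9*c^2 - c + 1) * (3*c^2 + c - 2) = 27*c^4 + 6*c^3 - 16*c^2 + 3*c - 2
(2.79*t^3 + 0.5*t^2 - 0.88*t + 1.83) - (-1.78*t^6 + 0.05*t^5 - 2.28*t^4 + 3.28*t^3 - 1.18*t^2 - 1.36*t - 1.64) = 1.78*t^6 - 0.05*t^5 + 2.28*t^4 - 0.49*t^3 + 1.68*t^2 + 0.48*t + 3.47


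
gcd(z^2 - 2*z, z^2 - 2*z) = z^2 - 2*z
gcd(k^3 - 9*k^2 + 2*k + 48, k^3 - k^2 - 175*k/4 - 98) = k - 8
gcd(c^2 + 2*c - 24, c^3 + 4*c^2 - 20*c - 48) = c^2 + 2*c - 24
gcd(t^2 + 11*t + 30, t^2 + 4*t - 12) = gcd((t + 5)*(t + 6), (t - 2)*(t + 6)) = t + 6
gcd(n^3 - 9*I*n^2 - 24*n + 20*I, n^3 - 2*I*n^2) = n - 2*I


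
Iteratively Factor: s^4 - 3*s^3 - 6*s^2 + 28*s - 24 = (s - 2)*(s^3 - s^2 - 8*s + 12) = (s - 2)^2*(s^2 + s - 6) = (s - 2)^2*(s + 3)*(s - 2)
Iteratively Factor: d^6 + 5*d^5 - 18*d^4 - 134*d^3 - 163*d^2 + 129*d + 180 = (d + 3)*(d^5 + 2*d^4 - 24*d^3 - 62*d^2 + 23*d + 60) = (d - 1)*(d + 3)*(d^4 + 3*d^3 - 21*d^2 - 83*d - 60) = (d - 1)*(d + 3)^2*(d^3 - 21*d - 20) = (d - 1)*(d + 1)*(d + 3)^2*(d^2 - d - 20) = (d - 1)*(d + 1)*(d + 3)^2*(d + 4)*(d - 5)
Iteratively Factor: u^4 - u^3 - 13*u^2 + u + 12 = (u - 4)*(u^3 + 3*u^2 - u - 3) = (u - 4)*(u + 1)*(u^2 + 2*u - 3) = (u - 4)*(u + 1)*(u + 3)*(u - 1)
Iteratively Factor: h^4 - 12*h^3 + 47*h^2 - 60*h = (h)*(h^3 - 12*h^2 + 47*h - 60) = h*(h - 4)*(h^2 - 8*h + 15) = h*(h - 4)*(h - 3)*(h - 5)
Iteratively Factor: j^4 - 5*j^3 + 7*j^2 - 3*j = (j)*(j^3 - 5*j^2 + 7*j - 3) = j*(j - 3)*(j^2 - 2*j + 1) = j*(j - 3)*(j - 1)*(j - 1)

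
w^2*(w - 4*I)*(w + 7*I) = w^4 + 3*I*w^3 + 28*w^2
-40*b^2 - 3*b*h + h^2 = (-8*b + h)*(5*b + h)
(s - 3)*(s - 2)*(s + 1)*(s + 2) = s^4 - 2*s^3 - 7*s^2 + 8*s + 12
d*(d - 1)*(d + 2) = d^3 + d^2 - 2*d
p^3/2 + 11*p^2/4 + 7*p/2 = p*(p/2 + 1)*(p + 7/2)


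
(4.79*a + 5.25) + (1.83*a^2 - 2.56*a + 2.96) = 1.83*a^2 + 2.23*a + 8.21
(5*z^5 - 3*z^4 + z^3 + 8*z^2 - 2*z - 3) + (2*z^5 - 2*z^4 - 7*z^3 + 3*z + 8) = 7*z^5 - 5*z^4 - 6*z^3 + 8*z^2 + z + 5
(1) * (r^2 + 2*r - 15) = r^2 + 2*r - 15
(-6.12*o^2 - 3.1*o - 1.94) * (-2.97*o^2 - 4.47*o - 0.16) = 18.1764*o^4 + 36.5634*o^3 + 20.598*o^2 + 9.1678*o + 0.3104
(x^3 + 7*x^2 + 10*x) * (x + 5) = x^4 + 12*x^3 + 45*x^2 + 50*x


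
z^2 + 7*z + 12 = (z + 3)*(z + 4)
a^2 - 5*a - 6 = (a - 6)*(a + 1)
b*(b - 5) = b^2 - 5*b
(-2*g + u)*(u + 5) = -2*g*u - 10*g + u^2 + 5*u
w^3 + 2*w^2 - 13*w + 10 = (w - 2)*(w - 1)*(w + 5)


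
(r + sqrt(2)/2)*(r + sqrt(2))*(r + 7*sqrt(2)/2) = r^3 + 5*sqrt(2)*r^2 + 23*r/2 + 7*sqrt(2)/2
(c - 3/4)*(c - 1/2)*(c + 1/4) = c^3 - c^2 + c/16 + 3/32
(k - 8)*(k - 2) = k^2 - 10*k + 16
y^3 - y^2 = y^2*(y - 1)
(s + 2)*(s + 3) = s^2 + 5*s + 6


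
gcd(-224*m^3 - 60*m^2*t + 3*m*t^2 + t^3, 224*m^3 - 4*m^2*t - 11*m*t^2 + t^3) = -32*m^2 - 4*m*t + t^2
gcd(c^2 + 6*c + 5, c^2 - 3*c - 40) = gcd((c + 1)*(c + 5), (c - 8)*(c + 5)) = c + 5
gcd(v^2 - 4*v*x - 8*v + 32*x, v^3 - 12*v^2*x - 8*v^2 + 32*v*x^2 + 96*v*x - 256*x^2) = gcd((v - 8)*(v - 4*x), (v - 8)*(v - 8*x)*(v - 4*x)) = -v^2 + 4*v*x + 8*v - 32*x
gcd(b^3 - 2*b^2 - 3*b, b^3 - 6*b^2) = b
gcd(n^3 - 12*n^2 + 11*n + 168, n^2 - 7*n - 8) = n - 8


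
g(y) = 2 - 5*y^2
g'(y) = -10*y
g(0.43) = 1.08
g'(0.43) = -4.30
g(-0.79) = -1.12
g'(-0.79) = 7.90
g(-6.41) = -203.44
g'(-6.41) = 64.10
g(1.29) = -6.32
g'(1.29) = -12.90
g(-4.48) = -98.35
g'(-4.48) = 44.80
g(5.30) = -138.45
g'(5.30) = -53.00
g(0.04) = 1.99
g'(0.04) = -0.40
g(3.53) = -60.30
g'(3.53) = -35.30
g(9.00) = -403.00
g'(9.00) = -90.00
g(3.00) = -43.00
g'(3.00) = -30.00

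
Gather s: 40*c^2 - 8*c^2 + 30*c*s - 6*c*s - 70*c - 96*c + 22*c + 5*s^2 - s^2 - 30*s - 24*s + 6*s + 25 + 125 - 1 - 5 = 32*c^2 - 144*c + 4*s^2 + s*(24*c - 48) + 144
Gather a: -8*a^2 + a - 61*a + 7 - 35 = -8*a^2 - 60*a - 28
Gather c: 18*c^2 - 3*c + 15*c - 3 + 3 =18*c^2 + 12*c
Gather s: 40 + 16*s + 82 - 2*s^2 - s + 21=-2*s^2 + 15*s + 143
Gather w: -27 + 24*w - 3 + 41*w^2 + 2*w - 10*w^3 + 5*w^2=-10*w^3 + 46*w^2 + 26*w - 30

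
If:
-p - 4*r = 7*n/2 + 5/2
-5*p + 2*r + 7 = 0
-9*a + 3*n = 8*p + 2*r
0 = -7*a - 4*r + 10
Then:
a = 2588/469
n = 3697/469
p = -98/67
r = -959/134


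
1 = 1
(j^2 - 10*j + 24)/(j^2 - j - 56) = (-j^2 + 10*j - 24)/(-j^2 + j + 56)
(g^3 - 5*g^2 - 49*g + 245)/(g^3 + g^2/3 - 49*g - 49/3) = 3*(g - 5)/(3*g + 1)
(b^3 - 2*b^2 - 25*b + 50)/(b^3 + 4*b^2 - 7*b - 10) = (b - 5)/(b + 1)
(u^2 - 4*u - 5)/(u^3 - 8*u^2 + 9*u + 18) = (u - 5)/(u^2 - 9*u + 18)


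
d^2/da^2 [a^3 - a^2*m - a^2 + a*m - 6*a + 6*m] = 6*a - 2*m - 2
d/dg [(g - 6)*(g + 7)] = 2*g + 1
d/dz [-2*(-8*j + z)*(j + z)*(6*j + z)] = 100*j^2 + 4*j*z - 6*z^2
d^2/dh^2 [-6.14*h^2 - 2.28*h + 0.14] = -12.2800000000000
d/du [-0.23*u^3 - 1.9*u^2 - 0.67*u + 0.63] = -0.69*u^2 - 3.8*u - 0.67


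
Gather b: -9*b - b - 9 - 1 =-10*b - 10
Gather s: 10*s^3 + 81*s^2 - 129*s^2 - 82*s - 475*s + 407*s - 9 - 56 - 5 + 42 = 10*s^3 - 48*s^2 - 150*s - 28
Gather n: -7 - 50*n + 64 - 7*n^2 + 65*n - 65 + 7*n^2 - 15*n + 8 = 0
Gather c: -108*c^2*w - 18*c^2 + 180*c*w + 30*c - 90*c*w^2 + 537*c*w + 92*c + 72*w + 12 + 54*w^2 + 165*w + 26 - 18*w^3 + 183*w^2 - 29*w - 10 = c^2*(-108*w - 18) + c*(-90*w^2 + 717*w + 122) - 18*w^3 + 237*w^2 + 208*w + 28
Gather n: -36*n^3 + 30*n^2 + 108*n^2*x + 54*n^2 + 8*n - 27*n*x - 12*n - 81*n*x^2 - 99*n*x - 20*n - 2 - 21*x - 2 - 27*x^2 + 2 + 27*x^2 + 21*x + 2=-36*n^3 + n^2*(108*x + 84) + n*(-81*x^2 - 126*x - 24)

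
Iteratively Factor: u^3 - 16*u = (u)*(u^2 - 16) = u*(u + 4)*(u - 4)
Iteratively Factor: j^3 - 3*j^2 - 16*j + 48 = (j + 4)*(j^2 - 7*j + 12) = (j - 4)*(j + 4)*(j - 3)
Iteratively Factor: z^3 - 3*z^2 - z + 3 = (z - 1)*(z^2 - 2*z - 3) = (z - 1)*(z + 1)*(z - 3)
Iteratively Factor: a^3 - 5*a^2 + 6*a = (a)*(a^2 - 5*a + 6) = a*(a - 3)*(a - 2)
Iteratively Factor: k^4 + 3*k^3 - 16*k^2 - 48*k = (k + 3)*(k^3 - 16*k) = (k + 3)*(k + 4)*(k^2 - 4*k) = k*(k + 3)*(k + 4)*(k - 4)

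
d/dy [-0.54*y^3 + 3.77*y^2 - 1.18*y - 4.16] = -1.62*y^2 + 7.54*y - 1.18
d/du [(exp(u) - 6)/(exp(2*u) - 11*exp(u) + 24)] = (-(exp(u) - 6)*(2*exp(u) - 11) + exp(2*u) - 11*exp(u) + 24)*exp(u)/(exp(2*u) - 11*exp(u) + 24)^2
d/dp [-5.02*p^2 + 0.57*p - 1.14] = 0.57 - 10.04*p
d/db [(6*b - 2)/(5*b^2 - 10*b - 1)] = 2*(-15*b^2 + 10*b - 13)/(25*b^4 - 100*b^3 + 90*b^2 + 20*b + 1)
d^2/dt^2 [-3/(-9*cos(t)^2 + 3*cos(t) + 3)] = (36*sin(t)^4 - 31*sin(t)^2 + 41*cos(t)/4 - 9*cos(3*t)/4 - 13)/(3*sin(t)^2 + cos(t) - 2)^3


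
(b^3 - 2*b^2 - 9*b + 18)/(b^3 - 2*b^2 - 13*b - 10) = (-b^3 + 2*b^2 + 9*b - 18)/(-b^3 + 2*b^2 + 13*b + 10)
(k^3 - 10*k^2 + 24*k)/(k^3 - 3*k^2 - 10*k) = (-k^2 + 10*k - 24)/(-k^2 + 3*k + 10)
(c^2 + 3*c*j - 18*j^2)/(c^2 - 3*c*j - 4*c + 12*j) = (c + 6*j)/(c - 4)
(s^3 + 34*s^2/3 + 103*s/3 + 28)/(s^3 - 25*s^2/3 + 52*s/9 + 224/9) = 3*(s^2 + 10*s + 21)/(3*s^2 - 29*s + 56)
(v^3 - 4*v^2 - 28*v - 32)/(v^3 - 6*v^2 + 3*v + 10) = (v^3 - 4*v^2 - 28*v - 32)/(v^3 - 6*v^2 + 3*v + 10)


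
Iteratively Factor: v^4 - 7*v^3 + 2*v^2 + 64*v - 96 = (v - 4)*(v^3 - 3*v^2 - 10*v + 24) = (v - 4)^2*(v^2 + v - 6) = (v - 4)^2*(v - 2)*(v + 3)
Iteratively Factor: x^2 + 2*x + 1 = (x + 1)*(x + 1)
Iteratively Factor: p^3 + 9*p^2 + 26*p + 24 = (p + 2)*(p^2 + 7*p + 12) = (p + 2)*(p + 3)*(p + 4)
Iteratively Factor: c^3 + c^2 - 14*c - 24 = (c + 2)*(c^2 - c - 12) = (c - 4)*(c + 2)*(c + 3)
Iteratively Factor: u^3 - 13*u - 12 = (u + 3)*(u^2 - 3*u - 4) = (u + 1)*(u + 3)*(u - 4)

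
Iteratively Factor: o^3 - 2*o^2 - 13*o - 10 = (o + 2)*(o^2 - 4*o - 5) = (o - 5)*(o + 2)*(o + 1)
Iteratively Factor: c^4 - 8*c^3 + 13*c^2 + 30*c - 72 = (c - 4)*(c^3 - 4*c^2 - 3*c + 18) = (c - 4)*(c - 3)*(c^2 - c - 6) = (c - 4)*(c - 3)^2*(c + 2)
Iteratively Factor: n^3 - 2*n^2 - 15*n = (n + 3)*(n^2 - 5*n) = n*(n + 3)*(n - 5)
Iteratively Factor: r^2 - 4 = (r + 2)*(r - 2)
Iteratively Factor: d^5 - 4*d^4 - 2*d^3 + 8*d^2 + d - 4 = (d - 4)*(d^4 - 2*d^2 + 1) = (d - 4)*(d + 1)*(d^3 - d^2 - d + 1) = (d - 4)*(d - 1)*(d + 1)*(d^2 - 1) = (d - 4)*(d - 1)*(d + 1)^2*(d - 1)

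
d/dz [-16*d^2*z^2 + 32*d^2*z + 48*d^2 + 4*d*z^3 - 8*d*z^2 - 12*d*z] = 4*d*(-8*d*z + 8*d + 3*z^2 - 4*z - 3)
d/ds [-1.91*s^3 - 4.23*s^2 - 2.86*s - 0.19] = -5.73*s^2 - 8.46*s - 2.86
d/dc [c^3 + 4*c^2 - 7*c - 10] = 3*c^2 + 8*c - 7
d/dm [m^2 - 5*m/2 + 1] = 2*m - 5/2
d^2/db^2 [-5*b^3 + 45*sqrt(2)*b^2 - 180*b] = -30*b + 90*sqrt(2)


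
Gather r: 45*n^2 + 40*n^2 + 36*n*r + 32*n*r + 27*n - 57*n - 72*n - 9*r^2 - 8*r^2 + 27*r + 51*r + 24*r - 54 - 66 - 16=85*n^2 - 102*n - 17*r^2 + r*(68*n + 102) - 136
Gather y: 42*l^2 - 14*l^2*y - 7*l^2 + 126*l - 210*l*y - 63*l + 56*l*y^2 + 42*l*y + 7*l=35*l^2 + 56*l*y^2 + 70*l + y*(-14*l^2 - 168*l)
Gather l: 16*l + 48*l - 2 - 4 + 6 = 64*l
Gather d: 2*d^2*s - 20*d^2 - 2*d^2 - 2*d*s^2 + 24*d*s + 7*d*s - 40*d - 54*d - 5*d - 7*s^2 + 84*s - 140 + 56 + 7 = d^2*(2*s - 22) + d*(-2*s^2 + 31*s - 99) - 7*s^2 + 84*s - 77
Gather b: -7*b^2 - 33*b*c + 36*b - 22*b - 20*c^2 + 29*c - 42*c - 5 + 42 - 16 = -7*b^2 + b*(14 - 33*c) - 20*c^2 - 13*c + 21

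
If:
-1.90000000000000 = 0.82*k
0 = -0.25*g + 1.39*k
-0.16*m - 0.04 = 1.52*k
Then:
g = -12.88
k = -2.32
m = 21.76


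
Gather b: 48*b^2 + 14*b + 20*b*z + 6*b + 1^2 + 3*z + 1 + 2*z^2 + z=48*b^2 + b*(20*z + 20) + 2*z^2 + 4*z + 2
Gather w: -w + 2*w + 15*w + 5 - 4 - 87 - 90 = 16*w - 176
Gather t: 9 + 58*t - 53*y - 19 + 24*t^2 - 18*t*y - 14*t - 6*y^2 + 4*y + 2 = 24*t^2 + t*(44 - 18*y) - 6*y^2 - 49*y - 8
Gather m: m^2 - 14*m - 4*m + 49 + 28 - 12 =m^2 - 18*m + 65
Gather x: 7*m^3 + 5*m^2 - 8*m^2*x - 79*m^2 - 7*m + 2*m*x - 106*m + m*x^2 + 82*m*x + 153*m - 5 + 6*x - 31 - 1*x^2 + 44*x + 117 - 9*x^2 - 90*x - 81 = 7*m^3 - 74*m^2 + 40*m + x^2*(m - 10) + x*(-8*m^2 + 84*m - 40)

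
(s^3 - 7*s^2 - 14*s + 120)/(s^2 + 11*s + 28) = (s^2 - 11*s + 30)/(s + 7)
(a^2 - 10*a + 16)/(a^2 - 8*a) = (a - 2)/a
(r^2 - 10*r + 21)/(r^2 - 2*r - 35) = (r - 3)/(r + 5)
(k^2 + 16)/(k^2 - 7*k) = (k^2 + 16)/(k*(k - 7))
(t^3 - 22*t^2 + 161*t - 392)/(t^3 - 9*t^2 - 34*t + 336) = (t - 7)/(t + 6)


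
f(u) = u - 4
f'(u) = 1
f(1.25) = -2.75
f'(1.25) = 1.00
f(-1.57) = -5.57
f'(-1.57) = 1.00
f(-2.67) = -6.67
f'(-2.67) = 1.00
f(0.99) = -3.01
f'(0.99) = 1.00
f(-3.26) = -7.26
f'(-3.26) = 1.00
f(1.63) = -2.37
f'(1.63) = 1.00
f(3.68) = -0.32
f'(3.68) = 1.00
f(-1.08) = -5.08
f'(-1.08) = 1.00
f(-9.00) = -13.00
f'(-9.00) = 1.00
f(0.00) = -4.00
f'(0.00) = 1.00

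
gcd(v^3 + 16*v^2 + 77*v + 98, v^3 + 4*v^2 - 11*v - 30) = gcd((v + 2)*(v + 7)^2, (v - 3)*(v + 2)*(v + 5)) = v + 2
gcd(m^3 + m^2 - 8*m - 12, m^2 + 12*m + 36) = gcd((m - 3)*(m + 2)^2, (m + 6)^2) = 1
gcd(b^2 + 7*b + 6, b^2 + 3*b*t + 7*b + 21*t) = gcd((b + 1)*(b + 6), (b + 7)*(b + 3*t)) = 1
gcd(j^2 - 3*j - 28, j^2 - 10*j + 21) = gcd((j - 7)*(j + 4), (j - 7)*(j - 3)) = j - 7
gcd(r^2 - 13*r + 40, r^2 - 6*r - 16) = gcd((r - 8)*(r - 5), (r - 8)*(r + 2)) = r - 8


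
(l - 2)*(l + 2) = l^2 - 4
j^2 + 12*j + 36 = (j + 6)^2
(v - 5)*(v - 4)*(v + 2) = v^3 - 7*v^2 + 2*v + 40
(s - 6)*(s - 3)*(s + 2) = s^3 - 7*s^2 + 36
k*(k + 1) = k^2 + k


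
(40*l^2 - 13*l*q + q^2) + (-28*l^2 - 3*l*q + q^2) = 12*l^2 - 16*l*q + 2*q^2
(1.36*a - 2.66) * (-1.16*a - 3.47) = -1.5776*a^2 - 1.6336*a + 9.2302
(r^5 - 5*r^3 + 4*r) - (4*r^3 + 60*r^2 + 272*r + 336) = r^5 - 9*r^3 - 60*r^2 - 268*r - 336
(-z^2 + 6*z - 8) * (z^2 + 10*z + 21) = -z^4 - 4*z^3 + 31*z^2 + 46*z - 168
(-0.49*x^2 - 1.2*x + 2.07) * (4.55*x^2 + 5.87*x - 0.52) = -2.2295*x^4 - 8.3363*x^3 + 2.6293*x^2 + 12.7749*x - 1.0764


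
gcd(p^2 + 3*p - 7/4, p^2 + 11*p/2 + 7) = p + 7/2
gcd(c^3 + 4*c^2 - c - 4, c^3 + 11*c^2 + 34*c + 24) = c^2 + 5*c + 4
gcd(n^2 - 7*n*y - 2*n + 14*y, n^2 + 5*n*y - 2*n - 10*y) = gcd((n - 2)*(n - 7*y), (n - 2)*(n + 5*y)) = n - 2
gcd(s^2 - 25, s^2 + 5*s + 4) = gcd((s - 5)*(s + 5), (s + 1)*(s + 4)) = 1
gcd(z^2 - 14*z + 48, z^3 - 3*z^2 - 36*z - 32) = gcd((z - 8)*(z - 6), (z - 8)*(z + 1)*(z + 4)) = z - 8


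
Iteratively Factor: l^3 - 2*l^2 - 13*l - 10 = (l - 5)*(l^2 + 3*l + 2) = (l - 5)*(l + 2)*(l + 1)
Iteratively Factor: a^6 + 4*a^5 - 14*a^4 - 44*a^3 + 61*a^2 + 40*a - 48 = (a + 4)*(a^5 - 14*a^3 + 12*a^2 + 13*a - 12) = (a - 1)*(a + 4)*(a^4 + a^3 - 13*a^2 - a + 12) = (a - 3)*(a - 1)*(a + 4)*(a^3 + 4*a^2 - a - 4) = (a - 3)*(a - 1)*(a + 4)^2*(a^2 - 1) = (a - 3)*(a - 1)^2*(a + 4)^2*(a + 1)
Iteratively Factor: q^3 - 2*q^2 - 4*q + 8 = (q - 2)*(q^2 - 4) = (q - 2)^2*(q + 2)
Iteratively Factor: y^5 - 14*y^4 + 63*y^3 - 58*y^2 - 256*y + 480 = (y - 4)*(y^4 - 10*y^3 + 23*y^2 + 34*y - 120) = (y - 5)*(y - 4)*(y^3 - 5*y^2 - 2*y + 24) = (y - 5)*(y - 4)*(y - 3)*(y^2 - 2*y - 8) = (y - 5)*(y - 4)*(y - 3)*(y + 2)*(y - 4)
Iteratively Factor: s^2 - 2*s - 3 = (s + 1)*(s - 3)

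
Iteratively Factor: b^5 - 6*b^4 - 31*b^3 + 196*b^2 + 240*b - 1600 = (b - 5)*(b^4 - b^3 - 36*b^2 + 16*b + 320) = (b - 5)*(b + 4)*(b^3 - 5*b^2 - 16*b + 80) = (b - 5)*(b - 4)*(b + 4)*(b^2 - b - 20) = (b - 5)^2*(b - 4)*(b + 4)*(b + 4)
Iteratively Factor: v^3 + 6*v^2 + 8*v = (v + 4)*(v^2 + 2*v) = (v + 2)*(v + 4)*(v)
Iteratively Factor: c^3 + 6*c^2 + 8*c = (c + 4)*(c^2 + 2*c) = (c + 2)*(c + 4)*(c)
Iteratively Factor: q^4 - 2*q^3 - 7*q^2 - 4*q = (q)*(q^3 - 2*q^2 - 7*q - 4) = q*(q + 1)*(q^2 - 3*q - 4) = q*(q - 4)*(q + 1)*(q + 1)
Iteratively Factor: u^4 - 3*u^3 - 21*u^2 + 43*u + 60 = (u - 3)*(u^3 - 21*u - 20) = (u - 5)*(u - 3)*(u^2 + 5*u + 4) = (u - 5)*(u - 3)*(u + 1)*(u + 4)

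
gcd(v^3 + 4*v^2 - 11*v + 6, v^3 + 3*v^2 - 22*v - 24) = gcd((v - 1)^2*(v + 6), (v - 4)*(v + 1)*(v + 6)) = v + 6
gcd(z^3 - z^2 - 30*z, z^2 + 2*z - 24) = 1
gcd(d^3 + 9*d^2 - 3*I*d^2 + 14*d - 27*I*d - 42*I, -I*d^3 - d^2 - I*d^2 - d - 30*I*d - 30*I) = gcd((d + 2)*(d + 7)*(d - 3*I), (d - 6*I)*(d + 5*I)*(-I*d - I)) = 1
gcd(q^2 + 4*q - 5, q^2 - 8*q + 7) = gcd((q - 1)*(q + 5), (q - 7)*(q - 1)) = q - 1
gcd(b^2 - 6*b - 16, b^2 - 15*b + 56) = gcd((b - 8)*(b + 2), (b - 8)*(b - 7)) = b - 8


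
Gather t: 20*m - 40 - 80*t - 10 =20*m - 80*t - 50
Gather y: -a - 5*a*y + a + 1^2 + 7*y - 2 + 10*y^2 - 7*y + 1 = -5*a*y + 10*y^2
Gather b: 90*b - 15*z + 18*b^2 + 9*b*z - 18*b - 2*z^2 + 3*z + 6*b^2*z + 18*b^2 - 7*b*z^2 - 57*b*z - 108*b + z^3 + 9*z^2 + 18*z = b^2*(6*z + 36) + b*(-7*z^2 - 48*z - 36) + z^3 + 7*z^2 + 6*z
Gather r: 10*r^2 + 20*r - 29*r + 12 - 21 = 10*r^2 - 9*r - 9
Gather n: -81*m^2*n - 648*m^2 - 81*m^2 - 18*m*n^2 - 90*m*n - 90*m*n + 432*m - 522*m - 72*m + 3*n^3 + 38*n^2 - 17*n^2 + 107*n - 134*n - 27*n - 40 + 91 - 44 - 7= -729*m^2 - 162*m + 3*n^3 + n^2*(21 - 18*m) + n*(-81*m^2 - 180*m - 54)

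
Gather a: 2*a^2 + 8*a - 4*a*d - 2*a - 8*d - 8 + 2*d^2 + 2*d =2*a^2 + a*(6 - 4*d) + 2*d^2 - 6*d - 8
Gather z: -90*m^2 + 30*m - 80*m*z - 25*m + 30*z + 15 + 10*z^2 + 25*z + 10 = -90*m^2 + 5*m + 10*z^2 + z*(55 - 80*m) + 25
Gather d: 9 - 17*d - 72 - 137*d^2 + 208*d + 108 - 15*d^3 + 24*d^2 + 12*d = -15*d^3 - 113*d^2 + 203*d + 45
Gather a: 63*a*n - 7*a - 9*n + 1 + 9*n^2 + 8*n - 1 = a*(63*n - 7) + 9*n^2 - n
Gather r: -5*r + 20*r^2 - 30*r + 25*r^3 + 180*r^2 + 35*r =25*r^3 + 200*r^2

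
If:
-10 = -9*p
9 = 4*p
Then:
No Solution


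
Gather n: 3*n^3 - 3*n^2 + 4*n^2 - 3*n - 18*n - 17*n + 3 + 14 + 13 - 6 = 3*n^3 + n^2 - 38*n + 24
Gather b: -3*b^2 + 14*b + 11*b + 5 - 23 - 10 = -3*b^2 + 25*b - 28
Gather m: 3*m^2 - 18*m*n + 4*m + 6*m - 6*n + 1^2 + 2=3*m^2 + m*(10 - 18*n) - 6*n + 3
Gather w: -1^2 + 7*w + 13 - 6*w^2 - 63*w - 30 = -6*w^2 - 56*w - 18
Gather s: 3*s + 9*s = 12*s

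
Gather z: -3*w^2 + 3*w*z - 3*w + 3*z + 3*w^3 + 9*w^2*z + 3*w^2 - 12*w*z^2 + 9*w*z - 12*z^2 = 3*w^3 - 3*w + z^2*(-12*w - 12) + z*(9*w^2 + 12*w + 3)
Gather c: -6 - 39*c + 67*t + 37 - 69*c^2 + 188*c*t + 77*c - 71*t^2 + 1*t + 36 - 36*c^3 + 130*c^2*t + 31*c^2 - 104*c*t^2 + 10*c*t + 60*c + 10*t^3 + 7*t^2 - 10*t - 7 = -36*c^3 + c^2*(130*t - 38) + c*(-104*t^2 + 198*t + 98) + 10*t^3 - 64*t^2 + 58*t + 60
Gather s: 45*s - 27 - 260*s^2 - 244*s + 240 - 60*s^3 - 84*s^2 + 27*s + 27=-60*s^3 - 344*s^2 - 172*s + 240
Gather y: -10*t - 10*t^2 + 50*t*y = -10*t^2 + 50*t*y - 10*t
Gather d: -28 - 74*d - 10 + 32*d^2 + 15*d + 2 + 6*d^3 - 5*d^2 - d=6*d^3 + 27*d^2 - 60*d - 36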